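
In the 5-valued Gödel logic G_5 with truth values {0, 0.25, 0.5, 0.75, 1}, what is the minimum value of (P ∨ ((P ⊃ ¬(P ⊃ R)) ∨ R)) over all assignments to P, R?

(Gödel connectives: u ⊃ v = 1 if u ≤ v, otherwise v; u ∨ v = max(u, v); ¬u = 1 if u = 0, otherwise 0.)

0.25

The minimum is attained at P = 0.25, R = 0.25:
  (P ⊃ R): 0.25 ≤ 0.25, so result = 1
  ¬(P ⊃ R): Gödel ¬ of 1 = 0 (operand ≠ 0)
  (P ⊃ ¬(P ⊃ R)): 0.25 > 0, so result = 0
  ((P ⊃ ¬(P ⊃ R)) ∨ R) = max(0, 0.25) = 0.25
  (P ∨ ((P ⊃ ¬(P ⊃ R)) ∨ R)) = max(0.25, 0.25) = 0.25
Checking all 25 assignments confirms none give a value below 0.25.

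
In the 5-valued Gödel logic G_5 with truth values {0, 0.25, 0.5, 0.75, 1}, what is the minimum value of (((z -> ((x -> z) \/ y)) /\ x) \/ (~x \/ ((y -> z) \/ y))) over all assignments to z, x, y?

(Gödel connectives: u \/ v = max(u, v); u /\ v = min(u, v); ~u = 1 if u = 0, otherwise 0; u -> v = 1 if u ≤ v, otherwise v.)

0.25

The minimum is attained at z = 0, x = 0.25, y = 0.25:
  (x -> z): 0.25 > 0, so result = 0
  ((x -> z) \/ y) = max(0, 0.25) = 0.25
  (z -> ((x -> z) \/ y)): 0 ≤ 0.25, so result = 1
  ((z -> ((x -> z) \/ y)) /\ x) = min(1, 0.25) = 0.25
  ~x: Gödel ¬ of 0.25 = 0 (operand ≠ 0)
  (y -> z): 0.25 > 0, so result = 0
  ((y -> z) \/ y) = max(0, 0.25) = 0.25
  (~x \/ ((y -> z) \/ y)) = max(0, 0.25) = 0.25
  (((z -> ((x -> z) \/ y)) /\ x) \/ (~x \/ ((y -> z) \/ y))) = max(0.25, 0.25) = 0.25
Checking all 125 assignments confirms none give a value below 0.25.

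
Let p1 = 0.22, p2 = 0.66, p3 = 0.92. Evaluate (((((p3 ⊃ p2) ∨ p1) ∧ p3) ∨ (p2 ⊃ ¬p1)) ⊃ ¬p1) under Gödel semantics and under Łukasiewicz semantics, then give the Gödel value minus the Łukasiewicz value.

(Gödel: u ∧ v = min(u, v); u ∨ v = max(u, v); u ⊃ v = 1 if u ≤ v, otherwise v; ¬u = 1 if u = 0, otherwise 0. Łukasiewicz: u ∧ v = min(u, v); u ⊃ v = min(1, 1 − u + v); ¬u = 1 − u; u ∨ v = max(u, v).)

-0.78

Gödel evaluation:
  (p3 ⊃ p2): 0.92 > 0.66, so result = 0.66
  ((p3 ⊃ p2) ∨ p1) = max(0.66, 0.22) = 0.66
  (((p3 ⊃ p2) ∨ p1) ∧ p3) = min(0.66, 0.92) = 0.66
  ¬p1: Gödel ¬ of 0.22 = 0 (operand ≠ 0)
  (p2 ⊃ ¬p1): 0.66 > 0, so result = 0
  ((((p3 ⊃ p2) ∨ p1) ∧ p3) ∨ (p2 ⊃ ¬p1)) = max(0.66, 0) = 0.66
  ¬p1: Gödel ¬ of 0.22 = 0 (operand ≠ 0)
  (((((p3 ⊃ p2) ∨ p1) ∧ p3) ∨ (p2 ⊃ ¬p1)) ⊃ ¬p1): 0.66 > 0, so result = 0
  Gödel value = 0
Łukasiewicz evaluation:
  (p3 ⊃ p2): min(1, 1 − 0.92 + 0.66) = 0.74
  ((p3 ⊃ p2) ∨ p1) = max(0.74, 0.22) = 0.74
  (((p3 ⊃ p2) ∨ p1) ∧ p3) = min(0.74, 0.92) = 0.74
  ¬p1: Łukasiewicz ¬ gives 1 − 0.22 = 0.78
  (p2 ⊃ ¬p1): min(1, 1 − 0.66 + 0.78) = 1
  ((((p3 ⊃ p2) ∨ p1) ∧ p3) ∨ (p2 ⊃ ¬p1)) = max(0.74, 1) = 1
  ¬p1: Łukasiewicz ¬ gives 1 − 0.22 = 0.78
  (((((p3 ⊃ p2) ∨ p1) ∧ p3) ∨ (p2 ⊃ ¬p1)) ⊃ ¬p1): min(1, 1 − 1 + 0.78) = 0.78
  Łukasiewicz value = 0.78
Difference: 0 − 0.78 = -0.78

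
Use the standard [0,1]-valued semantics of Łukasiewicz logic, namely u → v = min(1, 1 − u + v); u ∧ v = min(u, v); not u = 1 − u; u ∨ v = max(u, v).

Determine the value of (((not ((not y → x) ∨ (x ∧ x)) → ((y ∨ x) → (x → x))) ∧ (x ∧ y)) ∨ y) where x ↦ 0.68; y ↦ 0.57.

not y: Łukasiewicz ¬ gives 1 − 0.57 = 0.43
(not y → x): min(1, 1 − 0.43 + 0.68) = 1
(x ∧ x) = min(0.68, 0.68) = 0.68
((not y → x) ∨ (x ∧ x)) = max(1, 0.68) = 1
not ((not y → x) ∨ (x ∧ x)): Łukasiewicz ¬ gives 1 − 1 = 0
(y ∨ x) = max(0.57, 0.68) = 0.68
(x → x): min(1, 1 − 0.68 + 0.68) = 1
((y ∨ x) → (x → x)): min(1, 1 − 0.68 + 1) = 1
(not ((not y → x) ∨ (x ∧ x)) → ((y ∨ x) → (x → x))): min(1, 1 − 0 + 1) = 1
(x ∧ y) = min(0.68, 0.57) = 0.57
((not ((not y → x) ∨ (x ∧ x)) → ((y ∨ x) → (x → x))) ∧ (x ∧ y)) = min(1, 0.57) = 0.57
(((not ((not y → x) ∨ (x ∧ x)) → ((y ∨ x) → (x → x))) ∧ (x ∧ y)) ∨ y) = max(0.57, 0.57) = 0.57

0.57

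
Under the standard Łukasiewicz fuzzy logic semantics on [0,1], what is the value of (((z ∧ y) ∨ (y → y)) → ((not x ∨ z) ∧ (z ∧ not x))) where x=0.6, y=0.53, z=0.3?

0.30

(z ∧ y) = min(0.3, 0.53) = 0.3
(y → y): min(1, 1 − 0.53 + 0.53) = 1
((z ∧ y) ∨ (y → y)) = max(0.3, 1) = 1
not x: Łukasiewicz ¬ gives 1 − 0.6 = 0.4
(not x ∨ z) = max(0.4, 0.3) = 0.4
not x: Łukasiewicz ¬ gives 1 − 0.6 = 0.4
(z ∧ not x) = min(0.3, 0.4) = 0.3
((not x ∨ z) ∧ (z ∧ not x)) = min(0.4, 0.3) = 0.3
(((z ∧ y) ∨ (y → y)) → ((not x ∨ z) ∧ (z ∧ not x))): min(1, 1 − 1 + 0.3) = 0.3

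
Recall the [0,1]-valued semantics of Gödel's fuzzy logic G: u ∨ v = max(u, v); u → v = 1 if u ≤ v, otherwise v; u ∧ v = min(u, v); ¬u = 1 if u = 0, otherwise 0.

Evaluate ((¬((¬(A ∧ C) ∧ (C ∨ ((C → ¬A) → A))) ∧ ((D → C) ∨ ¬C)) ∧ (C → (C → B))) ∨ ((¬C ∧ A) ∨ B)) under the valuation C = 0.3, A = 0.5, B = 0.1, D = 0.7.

(A ∧ C) = min(0.5, 0.3) = 0.3
¬(A ∧ C): Gödel ¬ of 0.3 = 0 (operand ≠ 0)
¬A: Gödel ¬ of 0.5 = 0 (operand ≠ 0)
(C → ¬A): 0.3 > 0, so result = 0
((C → ¬A) → A): 0 ≤ 0.5, so result = 1
(C ∨ ((C → ¬A) → A)) = max(0.3, 1) = 1
(¬(A ∧ C) ∧ (C ∨ ((C → ¬A) → A))) = min(0, 1) = 0
(D → C): 0.7 > 0.3, so result = 0.3
¬C: Gödel ¬ of 0.3 = 0 (operand ≠ 0)
((D → C) ∨ ¬C) = max(0.3, 0) = 0.3
((¬(A ∧ C) ∧ (C ∨ ((C → ¬A) → A))) ∧ ((D → C) ∨ ¬C)) = min(0, 0.3) = 0
¬((¬(A ∧ C) ∧ (C ∨ ((C → ¬A) → A))) ∧ ((D → C) ∨ ¬C)): Gödel ¬ of 0 = 1 (operand is 0)
(C → B): 0.3 > 0.1, so result = 0.1
(C → (C → B)): 0.3 > 0.1, so result = 0.1
(¬((¬(A ∧ C) ∧ (C ∨ ((C → ¬A) → A))) ∧ ((D → C) ∨ ¬C)) ∧ (C → (C → B))) = min(1, 0.1) = 0.1
¬C: Gödel ¬ of 0.3 = 0 (operand ≠ 0)
(¬C ∧ A) = min(0, 0.5) = 0
((¬C ∧ A) ∨ B) = max(0, 0.1) = 0.1
((¬((¬(A ∧ C) ∧ (C ∨ ((C → ¬A) → A))) ∧ ((D → C) ∨ ¬C)) ∧ (C → (C → B))) ∨ ((¬C ∧ A) ∨ B)) = max(0.1, 0.1) = 0.1

0.10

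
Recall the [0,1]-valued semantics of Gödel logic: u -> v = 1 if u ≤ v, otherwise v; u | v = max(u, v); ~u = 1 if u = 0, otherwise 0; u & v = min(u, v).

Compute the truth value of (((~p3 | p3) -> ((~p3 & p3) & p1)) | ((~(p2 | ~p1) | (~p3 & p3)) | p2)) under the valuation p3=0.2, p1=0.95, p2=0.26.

~p3: Gödel ¬ of 0.2 = 0 (operand ≠ 0)
(~p3 | p3) = max(0, 0.2) = 0.2
~p3: Gödel ¬ of 0.2 = 0 (operand ≠ 0)
(~p3 & p3) = min(0, 0.2) = 0
((~p3 & p3) & p1) = min(0, 0.95) = 0
((~p3 | p3) -> ((~p3 & p3) & p1)): 0.2 > 0, so result = 0
~p1: Gödel ¬ of 0.95 = 0 (operand ≠ 0)
(p2 | ~p1) = max(0.26, 0) = 0.26
~(p2 | ~p1): Gödel ¬ of 0.26 = 0 (operand ≠ 0)
~p3: Gödel ¬ of 0.2 = 0 (operand ≠ 0)
(~p3 & p3) = min(0, 0.2) = 0
(~(p2 | ~p1) | (~p3 & p3)) = max(0, 0) = 0
((~(p2 | ~p1) | (~p3 & p3)) | p2) = max(0, 0.26) = 0.26
(((~p3 | p3) -> ((~p3 & p3) & p1)) | ((~(p2 | ~p1) | (~p3 & p3)) | p2)) = max(0, 0.26) = 0.26

0.26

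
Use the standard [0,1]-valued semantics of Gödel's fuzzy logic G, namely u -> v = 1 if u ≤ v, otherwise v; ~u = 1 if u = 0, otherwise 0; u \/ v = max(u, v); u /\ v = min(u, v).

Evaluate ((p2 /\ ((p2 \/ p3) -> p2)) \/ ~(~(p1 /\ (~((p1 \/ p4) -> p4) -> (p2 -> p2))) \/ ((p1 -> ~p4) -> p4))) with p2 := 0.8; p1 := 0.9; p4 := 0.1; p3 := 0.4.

(p2 \/ p3) = max(0.8, 0.4) = 0.8
((p2 \/ p3) -> p2): 0.8 ≤ 0.8, so result = 1
(p2 /\ ((p2 \/ p3) -> p2)) = min(0.8, 1) = 0.8
(p1 \/ p4) = max(0.9, 0.1) = 0.9
((p1 \/ p4) -> p4): 0.9 > 0.1, so result = 0.1
~((p1 \/ p4) -> p4): Gödel ¬ of 0.1 = 0 (operand ≠ 0)
(p2 -> p2): 0.8 ≤ 0.8, so result = 1
(~((p1 \/ p4) -> p4) -> (p2 -> p2)): 0 ≤ 1, so result = 1
(p1 /\ (~((p1 \/ p4) -> p4) -> (p2 -> p2))) = min(0.9, 1) = 0.9
~(p1 /\ (~((p1 \/ p4) -> p4) -> (p2 -> p2))): Gödel ¬ of 0.9 = 0 (operand ≠ 0)
~p4: Gödel ¬ of 0.1 = 0 (operand ≠ 0)
(p1 -> ~p4): 0.9 > 0, so result = 0
((p1 -> ~p4) -> p4): 0 ≤ 0.1, so result = 1
(~(p1 /\ (~((p1 \/ p4) -> p4) -> (p2 -> p2))) \/ ((p1 -> ~p4) -> p4)) = max(0, 1) = 1
~(~(p1 /\ (~((p1 \/ p4) -> p4) -> (p2 -> p2))) \/ ((p1 -> ~p4) -> p4)): Gödel ¬ of 1 = 0 (operand ≠ 0)
((p2 /\ ((p2 \/ p3) -> p2)) \/ ~(~(p1 /\ (~((p1 \/ p4) -> p4) -> (p2 -> p2))) \/ ((p1 -> ~p4) -> p4))) = max(0.8, 0) = 0.8

0.80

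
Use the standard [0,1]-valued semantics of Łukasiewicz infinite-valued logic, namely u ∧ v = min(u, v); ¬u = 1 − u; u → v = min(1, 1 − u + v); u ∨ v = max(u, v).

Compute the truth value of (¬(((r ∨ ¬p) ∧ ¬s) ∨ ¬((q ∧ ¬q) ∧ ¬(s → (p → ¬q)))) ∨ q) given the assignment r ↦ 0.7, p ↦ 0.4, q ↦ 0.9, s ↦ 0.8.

¬p: Łukasiewicz ¬ gives 1 − 0.4 = 0.6
(r ∨ ¬p) = max(0.7, 0.6) = 0.7
¬s: Łukasiewicz ¬ gives 1 − 0.8 = 0.2
((r ∨ ¬p) ∧ ¬s) = min(0.7, 0.2) = 0.2
¬q: Łukasiewicz ¬ gives 1 − 0.9 = 0.1
(q ∧ ¬q) = min(0.9, 0.1) = 0.1
¬q: Łukasiewicz ¬ gives 1 − 0.9 = 0.1
(p → ¬q): min(1, 1 − 0.4 + 0.1) = 0.7
(s → (p → ¬q)): min(1, 1 − 0.8 + 0.7) = 0.9
¬(s → (p → ¬q)): Łukasiewicz ¬ gives 1 − 0.9 = 0.1
((q ∧ ¬q) ∧ ¬(s → (p → ¬q))) = min(0.1, 0.1) = 0.1
¬((q ∧ ¬q) ∧ ¬(s → (p → ¬q))): Łukasiewicz ¬ gives 1 − 0.1 = 0.9
(((r ∨ ¬p) ∧ ¬s) ∨ ¬((q ∧ ¬q) ∧ ¬(s → (p → ¬q)))) = max(0.2, 0.9) = 0.9
¬(((r ∨ ¬p) ∧ ¬s) ∨ ¬((q ∧ ¬q) ∧ ¬(s → (p → ¬q)))): Łukasiewicz ¬ gives 1 − 0.9 = 0.1
(¬(((r ∨ ¬p) ∧ ¬s) ∨ ¬((q ∧ ¬q) ∧ ¬(s → (p → ¬q)))) ∨ q) = max(0.1, 0.9) = 0.9

0.90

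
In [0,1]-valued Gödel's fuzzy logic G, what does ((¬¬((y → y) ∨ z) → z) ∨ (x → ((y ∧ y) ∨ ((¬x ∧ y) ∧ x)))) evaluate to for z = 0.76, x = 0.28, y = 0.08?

0.76

(y → y): 0.08 ≤ 0.08, so result = 1
((y → y) ∨ z) = max(1, 0.76) = 1
¬((y → y) ∨ z): Gödel ¬ of 1 = 0 (operand ≠ 0)
¬¬((y → y) ∨ z): Gödel ¬ of 0 = 1 (operand is 0)
(¬¬((y → y) ∨ z) → z): 1 > 0.76, so result = 0.76
(y ∧ y) = min(0.08, 0.08) = 0.08
¬x: Gödel ¬ of 0.28 = 0 (operand ≠ 0)
(¬x ∧ y) = min(0, 0.08) = 0
((¬x ∧ y) ∧ x) = min(0, 0.28) = 0
((y ∧ y) ∨ ((¬x ∧ y) ∧ x)) = max(0.08, 0) = 0.08
(x → ((y ∧ y) ∨ ((¬x ∧ y) ∧ x))): 0.28 > 0.08, so result = 0.08
((¬¬((y → y) ∨ z) → z) ∨ (x → ((y ∧ y) ∨ ((¬x ∧ y) ∧ x)))) = max(0.76, 0.08) = 0.76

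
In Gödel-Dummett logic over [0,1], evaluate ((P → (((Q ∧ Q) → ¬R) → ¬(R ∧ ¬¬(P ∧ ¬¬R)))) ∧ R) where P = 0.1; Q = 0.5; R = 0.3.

(Q ∧ Q) = min(0.5, 0.5) = 0.5
¬R: Gödel ¬ of 0.3 = 0 (operand ≠ 0)
((Q ∧ Q) → ¬R): 0.5 > 0, so result = 0
¬R: Gödel ¬ of 0.3 = 0 (operand ≠ 0)
¬¬R: Gödel ¬ of 0 = 1 (operand is 0)
(P ∧ ¬¬R) = min(0.1, 1) = 0.1
¬(P ∧ ¬¬R): Gödel ¬ of 0.1 = 0 (operand ≠ 0)
¬¬(P ∧ ¬¬R): Gödel ¬ of 0 = 1 (operand is 0)
(R ∧ ¬¬(P ∧ ¬¬R)) = min(0.3, 1) = 0.3
¬(R ∧ ¬¬(P ∧ ¬¬R)): Gödel ¬ of 0.3 = 0 (operand ≠ 0)
(((Q ∧ Q) → ¬R) → ¬(R ∧ ¬¬(P ∧ ¬¬R))): 0 ≤ 0, so result = 1
(P → (((Q ∧ Q) → ¬R) → ¬(R ∧ ¬¬(P ∧ ¬¬R)))): 0.1 ≤ 1, so result = 1
((P → (((Q ∧ Q) → ¬R) → ¬(R ∧ ¬¬(P ∧ ¬¬R)))) ∧ R) = min(1, 0.3) = 0.3

0.30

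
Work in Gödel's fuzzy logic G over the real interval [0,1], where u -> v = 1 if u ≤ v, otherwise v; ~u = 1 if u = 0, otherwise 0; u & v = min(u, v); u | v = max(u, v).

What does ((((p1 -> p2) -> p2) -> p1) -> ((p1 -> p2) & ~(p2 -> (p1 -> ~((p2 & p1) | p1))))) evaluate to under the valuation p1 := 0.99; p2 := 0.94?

0.94

(p1 -> p2): 0.99 > 0.94, so result = 0.94
((p1 -> p2) -> p2): 0.94 ≤ 0.94, so result = 1
(((p1 -> p2) -> p2) -> p1): 1 > 0.99, so result = 0.99
(p1 -> p2): 0.99 > 0.94, so result = 0.94
(p2 & p1) = min(0.94, 0.99) = 0.94
((p2 & p1) | p1) = max(0.94, 0.99) = 0.99
~((p2 & p1) | p1): Gödel ¬ of 0.99 = 0 (operand ≠ 0)
(p1 -> ~((p2 & p1) | p1)): 0.99 > 0, so result = 0
(p2 -> (p1 -> ~((p2 & p1) | p1))): 0.94 > 0, so result = 0
~(p2 -> (p1 -> ~((p2 & p1) | p1))): Gödel ¬ of 0 = 1 (operand is 0)
((p1 -> p2) & ~(p2 -> (p1 -> ~((p2 & p1) | p1)))) = min(0.94, 1) = 0.94
((((p1 -> p2) -> p2) -> p1) -> ((p1 -> p2) & ~(p2 -> (p1 -> ~((p2 & p1) | p1))))): 0.99 > 0.94, so result = 0.94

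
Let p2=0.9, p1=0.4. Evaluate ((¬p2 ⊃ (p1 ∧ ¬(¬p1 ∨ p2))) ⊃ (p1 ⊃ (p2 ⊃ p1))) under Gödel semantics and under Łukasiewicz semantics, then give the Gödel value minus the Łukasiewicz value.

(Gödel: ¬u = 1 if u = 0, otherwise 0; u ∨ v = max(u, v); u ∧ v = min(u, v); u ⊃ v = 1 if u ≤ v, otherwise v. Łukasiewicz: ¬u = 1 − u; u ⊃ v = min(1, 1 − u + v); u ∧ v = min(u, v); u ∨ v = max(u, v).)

0.00

Gödel evaluation:
  ¬p2: Gödel ¬ of 0.9 = 0 (operand ≠ 0)
  ¬p1: Gödel ¬ of 0.4 = 0 (operand ≠ 0)
  (¬p1 ∨ p2) = max(0, 0.9) = 0.9
  ¬(¬p1 ∨ p2): Gödel ¬ of 0.9 = 0 (operand ≠ 0)
  (p1 ∧ ¬(¬p1 ∨ p2)) = min(0.4, 0) = 0
  (¬p2 ⊃ (p1 ∧ ¬(¬p1 ∨ p2))): 0 ≤ 0, so result = 1
  (p2 ⊃ p1): 0.9 > 0.4, so result = 0.4
  (p1 ⊃ (p2 ⊃ p1)): 0.4 ≤ 0.4, so result = 1
  ((¬p2 ⊃ (p1 ∧ ¬(¬p1 ∨ p2))) ⊃ (p1 ⊃ (p2 ⊃ p1))): 1 ≤ 1, so result = 1
  Gödel value = 1
Łukasiewicz evaluation:
  ¬p2: Łukasiewicz ¬ gives 1 − 0.9 = 0.1
  ¬p1: Łukasiewicz ¬ gives 1 − 0.4 = 0.6
  (¬p1 ∨ p2) = max(0.6, 0.9) = 0.9
  ¬(¬p1 ∨ p2): Łukasiewicz ¬ gives 1 − 0.9 = 0.1
  (p1 ∧ ¬(¬p1 ∨ p2)) = min(0.4, 0.1) = 0.1
  (¬p2 ⊃ (p1 ∧ ¬(¬p1 ∨ p2))): min(1, 1 − 0.1 + 0.1) = 1
  (p2 ⊃ p1): min(1, 1 − 0.9 + 0.4) = 0.5
  (p1 ⊃ (p2 ⊃ p1)): min(1, 1 − 0.4 + 0.5) = 1
  ((¬p2 ⊃ (p1 ∧ ¬(¬p1 ∨ p2))) ⊃ (p1 ⊃ (p2 ⊃ p1))): min(1, 1 − 1 + 1) = 1
  Łukasiewicz value = 1
Difference: 1 − 1 = 0.00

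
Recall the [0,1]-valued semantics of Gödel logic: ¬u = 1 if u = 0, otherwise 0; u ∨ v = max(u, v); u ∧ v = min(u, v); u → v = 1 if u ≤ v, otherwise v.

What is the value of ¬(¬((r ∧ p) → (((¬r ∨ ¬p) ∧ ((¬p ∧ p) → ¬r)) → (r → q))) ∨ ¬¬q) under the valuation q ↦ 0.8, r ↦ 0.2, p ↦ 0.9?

(r ∧ p) = min(0.2, 0.9) = 0.2
¬r: Gödel ¬ of 0.2 = 0 (operand ≠ 0)
¬p: Gödel ¬ of 0.9 = 0 (operand ≠ 0)
(¬r ∨ ¬p) = max(0, 0) = 0
¬p: Gödel ¬ of 0.9 = 0 (operand ≠ 0)
(¬p ∧ p) = min(0, 0.9) = 0
¬r: Gödel ¬ of 0.2 = 0 (operand ≠ 0)
((¬p ∧ p) → ¬r): 0 ≤ 0, so result = 1
((¬r ∨ ¬p) ∧ ((¬p ∧ p) → ¬r)) = min(0, 1) = 0
(r → q): 0.2 ≤ 0.8, so result = 1
(((¬r ∨ ¬p) ∧ ((¬p ∧ p) → ¬r)) → (r → q)): 0 ≤ 1, so result = 1
((r ∧ p) → (((¬r ∨ ¬p) ∧ ((¬p ∧ p) → ¬r)) → (r → q))): 0.2 ≤ 1, so result = 1
¬((r ∧ p) → (((¬r ∨ ¬p) ∧ ((¬p ∧ p) → ¬r)) → (r → q))): Gödel ¬ of 1 = 0 (operand ≠ 0)
¬q: Gödel ¬ of 0.8 = 0 (operand ≠ 0)
¬¬q: Gödel ¬ of 0 = 1 (operand is 0)
(¬((r ∧ p) → (((¬r ∨ ¬p) ∧ ((¬p ∧ p) → ¬r)) → (r → q))) ∨ ¬¬q) = max(0, 1) = 1
¬(¬((r ∧ p) → (((¬r ∨ ¬p) ∧ ((¬p ∧ p) → ¬r)) → (r → q))) ∨ ¬¬q): Gödel ¬ of 1 = 0 (operand ≠ 0)

0.00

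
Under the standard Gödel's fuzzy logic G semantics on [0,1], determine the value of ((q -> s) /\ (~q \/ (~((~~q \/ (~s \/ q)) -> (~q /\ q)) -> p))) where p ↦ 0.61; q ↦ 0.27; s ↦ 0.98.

0.61

(q -> s): 0.27 ≤ 0.98, so result = 1
~q: Gödel ¬ of 0.27 = 0 (operand ≠ 0)
~q: Gödel ¬ of 0.27 = 0 (operand ≠ 0)
~~q: Gödel ¬ of 0 = 1 (operand is 0)
~s: Gödel ¬ of 0.98 = 0 (operand ≠ 0)
(~s \/ q) = max(0, 0.27) = 0.27
(~~q \/ (~s \/ q)) = max(1, 0.27) = 1
~q: Gödel ¬ of 0.27 = 0 (operand ≠ 0)
(~q /\ q) = min(0, 0.27) = 0
((~~q \/ (~s \/ q)) -> (~q /\ q)): 1 > 0, so result = 0
~((~~q \/ (~s \/ q)) -> (~q /\ q)): Gödel ¬ of 0 = 1 (operand is 0)
(~((~~q \/ (~s \/ q)) -> (~q /\ q)) -> p): 1 > 0.61, so result = 0.61
(~q \/ (~((~~q \/ (~s \/ q)) -> (~q /\ q)) -> p)) = max(0, 0.61) = 0.61
((q -> s) /\ (~q \/ (~((~~q \/ (~s \/ q)) -> (~q /\ q)) -> p))) = min(1, 0.61) = 0.61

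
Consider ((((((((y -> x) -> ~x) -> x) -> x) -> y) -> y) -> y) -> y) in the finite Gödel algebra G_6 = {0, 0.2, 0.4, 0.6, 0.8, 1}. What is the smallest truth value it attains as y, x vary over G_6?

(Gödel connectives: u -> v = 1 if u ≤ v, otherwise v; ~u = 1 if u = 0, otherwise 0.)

0.20

The minimum is attained at y = 0.2, x = 0.2:
  (y -> x): 0.2 ≤ 0.2, so result = 1
  ~x: Gödel ¬ of 0.2 = 0 (operand ≠ 0)
  ((y -> x) -> ~x): 1 > 0, so result = 0
  (((y -> x) -> ~x) -> x): 0 ≤ 0.2, so result = 1
  ((((y -> x) -> ~x) -> x) -> x): 1 > 0.2, so result = 0.2
  (((((y -> x) -> ~x) -> x) -> x) -> y): 0.2 ≤ 0.2, so result = 1
  ((((((y -> x) -> ~x) -> x) -> x) -> y) -> y): 1 > 0.2, so result = 0.2
  (((((((y -> x) -> ~x) -> x) -> x) -> y) -> y) -> y): 0.2 ≤ 0.2, so result = 1
  ((((((((y -> x) -> ~x) -> x) -> x) -> y) -> y) -> y) -> y): 1 > 0.2, so result = 0.2
Checking all 36 assignments confirms none give a value below 0.20.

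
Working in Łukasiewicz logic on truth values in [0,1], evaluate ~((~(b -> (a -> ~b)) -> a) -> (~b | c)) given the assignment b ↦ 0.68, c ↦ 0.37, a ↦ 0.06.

~b: Łukasiewicz ¬ gives 1 − 0.68 = 0.32
(a -> ~b): min(1, 1 − 0.06 + 0.32) = 1
(b -> (a -> ~b)): min(1, 1 − 0.68 + 1) = 1
~(b -> (a -> ~b)): Łukasiewicz ¬ gives 1 − 1 = 0
(~(b -> (a -> ~b)) -> a): min(1, 1 − 0 + 0.06) = 1
~b: Łukasiewicz ¬ gives 1 − 0.68 = 0.32
(~b | c) = max(0.32, 0.37) = 0.37
((~(b -> (a -> ~b)) -> a) -> (~b | c)): min(1, 1 − 1 + 0.37) = 0.37
~((~(b -> (a -> ~b)) -> a) -> (~b | c)): Łukasiewicz ¬ gives 1 − 0.37 = 0.63

0.63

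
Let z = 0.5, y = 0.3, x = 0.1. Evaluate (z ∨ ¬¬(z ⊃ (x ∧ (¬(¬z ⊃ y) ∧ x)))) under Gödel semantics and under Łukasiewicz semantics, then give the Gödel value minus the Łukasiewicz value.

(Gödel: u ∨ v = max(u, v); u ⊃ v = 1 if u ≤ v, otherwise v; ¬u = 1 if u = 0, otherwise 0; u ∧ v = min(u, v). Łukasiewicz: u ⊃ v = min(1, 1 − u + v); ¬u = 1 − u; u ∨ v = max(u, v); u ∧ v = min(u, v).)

-0.10

Gödel evaluation:
  ¬z: Gödel ¬ of 0.5 = 0 (operand ≠ 0)
  (¬z ⊃ y): 0 ≤ 0.3, so result = 1
  ¬(¬z ⊃ y): Gödel ¬ of 1 = 0 (operand ≠ 0)
  (¬(¬z ⊃ y) ∧ x) = min(0, 0.1) = 0
  (x ∧ (¬(¬z ⊃ y) ∧ x)) = min(0.1, 0) = 0
  (z ⊃ (x ∧ (¬(¬z ⊃ y) ∧ x))): 0.5 > 0, so result = 0
  ¬(z ⊃ (x ∧ (¬(¬z ⊃ y) ∧ x))): Gödel ¬ of 0 = 1 (operand is 0)
  ¬¬(z ⊃ (x ∧ (¬(¬z ⊃ y) ∧ x))): Gödel ¬ of 1 = 0 (operand ≠ 0)
  (z ∨ ¬¬(z ⊃ (x ∧ (¬(¬z ⊃ y) ∧ x)))) = max(0.5, 0) = 0.5
  Gödel value = 0.5
Łukasiewicz evaluation:
  ¬z: Łukasiewicz ¬ gives 1 − 0.5 = 0.5
  (¬z ⊃ y): min(1, 1 − 0.5 + 0.3) = 0.8
  ¬(¬z ⊃ y): Łukasiewicz ¬ gives 1 − 0.8 = 0.2
  (¬(¬z ⊃ y) ∧ x) = min(0.2, 0.1) = 0.1
  (x ∧ (¬(¬z ⊃ y) ∧ x)) = min(0.1, 0.1) = 0.1
  (z ⊃ (x ∧ (¬(¬z ⊃ y) ∧ x))): min(1, 1 − 0.5 + 0.1) = 0.6
  ¬(z ⊃ (x ∧ (¬(¬z ⊃ y) ∧ x))): Łukasiewicz ¬ gives 1 − 0.6 = 0.4
  ¬¬(z ⊃ (x ∧ (¬(¬z ⊃ y) ∧ x))): Łukasiewicz ¬ gives 1 − 0.4 = 0.6
  (z ∨ ¬¬(z ⊃ (x ∧ (¬(¬z ⊃ y) ∧ x)))) = max(0.5, 0.6) = 0.6
  Łukasiewicz value = 0.6
Difference: 0.5 − 0.6 = -0.10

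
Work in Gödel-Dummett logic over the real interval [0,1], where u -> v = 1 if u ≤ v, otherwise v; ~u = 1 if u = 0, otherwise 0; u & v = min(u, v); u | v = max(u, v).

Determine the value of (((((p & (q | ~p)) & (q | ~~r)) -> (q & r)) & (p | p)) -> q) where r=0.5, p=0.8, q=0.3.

0.30

~p: Gödel ¬ of 0.8 = 0 (operand ≠ 0)
(q | ~p) = max(0.3, 0) = 0.3
(p & (q | ~p)) = min(0.8, 0.3) = 0.3
~r: Gödel ¬ of 0.5 = 0 (operand ≠ 0)
~~r: Gödel ¬ of 0 = 1 (operand is 0)
(q | ~~r) = max(0.3, 1) = 1
((p & (q | ~p)) & (q | ~~r)) = min(0.3, 1) = 0.3
(q & r) = min(0.3, 0.5) = 0.3
(((p & (q | ~p)) & (q | ~~r)) -> (q & r)): 0.3 ≤ 0.3, so result = 1
(p | p) = max(0.8, 0.8) = 0.8
((((p & (q | ~p)) & (q | ~~r)) -> (q & r)) & (p | p)) = min(1, 0.8) = 0.8
(((((p & (q | ~p)) & (q | ~~r)) -> (q & r)) & (p | p)) -> q): 0.8 > 0.3, so result = 0.3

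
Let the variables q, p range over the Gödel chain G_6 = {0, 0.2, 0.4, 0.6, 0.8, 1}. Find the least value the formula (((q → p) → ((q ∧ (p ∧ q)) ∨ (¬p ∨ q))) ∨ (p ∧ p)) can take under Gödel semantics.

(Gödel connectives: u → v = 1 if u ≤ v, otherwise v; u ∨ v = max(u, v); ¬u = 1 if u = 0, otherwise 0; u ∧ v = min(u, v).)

0.20

The minimum is attained at q = 0, p = 0.2:
  (q → p): 0 ≤ 0.2, so result = 1
  (p ∧ q) = min(0.2, 0) = 0
  (q ∧ (p ∧ q)) = min(0, 0) = 0
  ¬p: Gödel ¬ of 0.2 = 0 (operand ≠ 0)
  (¬p ∨ q) = max(0, 0) = 0
  ((q ∧ (p ∧ q)) ∨ (¬p ∨ q)) = max(0, 0) = 0
  ((q → p) → ((q ∧ (p ∧ q)) ∨ (¬p ∨ q))): 1 > 0, so result = 0
  (p ∧ p) = min(0.2, 0.2) = 0.2
  (((q → p) → ((q ∧ (p ∧ q)) ∨ (¬p ∨ q))) ∨ (p ∧ p)) = max(0, 0.2) = 0.2
Checking all 36 assignments confirms none give a value below 0.20.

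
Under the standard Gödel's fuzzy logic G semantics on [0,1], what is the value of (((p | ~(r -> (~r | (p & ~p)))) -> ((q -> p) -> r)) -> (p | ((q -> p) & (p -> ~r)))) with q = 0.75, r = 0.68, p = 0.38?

~r: Gödel ¬ of 0.68 = 0 (operand ≠ 0)
~p: Gödel ¬ of 0.38 = 0 (operand ≠ 0)
(p & ~p) = min(0.38, 0) = 0
(~r | (p & ~p)) = max(0, 0) = 0
(r -> (~r | (p & ~p))): 0.68 > 0, so result = 0
~(r -> (~r | (p & ~p))): Gödel ¬ of 0 = 1 (operand is 0)
(p | ~(r -> (~r | (p & ~p)))) = max(0.38, 1) = 1
(q -> p): 0.75 > 0.38, so result = 0.38
((q -> p) -> r): 0.38 ≤ 0.68, so result = 1
((p | ~(r -> (~r | (p & ~p)))) -> ((q -> p) -> r)): 1 ≤ 1, so result = 1
(q -> p): 0.75 > 0.38, so result = 0.38
~r: Gödel ¬ of 0.68 = 0 (operand ≠ 0)
(p -> ~r): 0.38 > 0, so result = 0
((q -> p) & (p -> ~r)) = min(0.38, 0) = 0
(p | ((q -> p) & (p -> ~r))) = max(0.38, 0) = 0.38
(((p | ~(r -> (~r | (p & ~p)))) -> ((q -> p) -> r)) -> (p | ((q -> p) & (p -> ~r)))): 1 > 0.38, so result = 0.38

0.38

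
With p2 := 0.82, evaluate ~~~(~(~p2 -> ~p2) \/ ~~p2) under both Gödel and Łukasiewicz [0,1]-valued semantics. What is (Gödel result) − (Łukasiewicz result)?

Gödel evaluation:
  ~p2: Gödel ¬ of 0.82 = 0 (operand ≠ 0)
  ~p2: Gödel ¬ of 0.82 = 0 (operand ≠ 0)
  (~p2 -> ~p2): 0 ≤ 0, so result = 1
  ~(~p2 -> ~p2): Gödel ¬ of 1 = 0 (operand ≠ 0)
  ~p2: Gödel ¬ of 0.82 = 0 (operand ≠ 0)
  ~~p2: Gödel ¬ of 0 = 1 (operand is 0)
  (~(~p2 -> ~p2) \/ ~~p2) = max(0, 1) = 1
  ~(~(~p2 -> ~p2) \/ ~~p2): Gödel ¬ of 1 = 0 (operand ≠ 0)
  ~~(~(~p2 -> ~p2) \/ ~~p2): Gödel ¬ of 0 = 1 (operand is 0)
  ~~~(~(~p2 -> ~p2) \/ ~~p2): Gödel ¬ of 1 = 0 (operand ≠ 0)
  Gödel value = 0
Łukasiewicz evaluation:
  ~p2: Łukasiewicz ¬ gives 1 − 0.82 = 0.18
  ~p2: Łukasiewicz ¬ gives 1 − 0.82 = 0.18
  (~p2 -> ~p2): min(1, 1 − 0.18 + 0.18) = 1
  ~(~p2 -> ~p2): Łukasiewicz ¬ gives 1 − 1 = 0
  ~p2: Łukasiewicz ¬ gives 1 − 0.82 = 0.18
  ~~p2: Łukasiewicz ¬ gives 1 − 0.18 = 0.82
  (~(~p2 -> ~p2) \/ ~~p2) = max(0, 0.82) = 0.82
  ~(~(~p2 -> ~p2) \/ ~~p2): Łukasiewicz ¬ gives 1 − 0.82 = 0.18
  ~~(~(~p2 -> ~p2) \/ ~~p2): Łukasiewicz ¬ gives 1 − 0.18 = 0.82
  ~~~(~(~p2 -> ~p2) \/ ~~p2): Łukasiewicz ¬ gives 1 − 0.82 = 0.18
  Łukasiewicz value = 0.18
Difference: 0 − 0.18 = -0.18

-0.18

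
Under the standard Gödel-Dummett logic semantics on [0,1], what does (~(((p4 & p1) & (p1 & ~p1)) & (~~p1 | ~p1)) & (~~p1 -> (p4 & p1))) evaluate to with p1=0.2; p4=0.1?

0.10

(p4 & p1) = min(0.1, 0.2) = 0.1
~p1: Gödel ¬ of 0.2 = 0 (operand ≠ 0)
(p1 & ~p1) = min(0.2, 0) = 0
((p4 & p1) & (p1 & ~p1)) = min(0.1, 0) = 0
~p1: Gödel ¬ of 0.2 = 0 (operand ≠ 0)
~~p1: Gödel ¬ of 0 = 1 (operand is 0)
~p1: Gödel ¬ of 0.2 = 0 (operand ≠ 0)
(~~p1 | ~p1) = max(1, 0) = 1
(((p4 & p1) & (p1 & ~p1)) & (~~p1 | ~p1)) = min(0, 1) = 0
~(((p4 & p1) & (p1 & ~p1)) & (~~p1 | ~p1)): Gödel ¬ of 0 = 1 (operand is 0)
~p1: Gödel ¬ of 0.2 = 0 (operand ≠ 0)
~~p1: Gödel ¬ of 0 = 1 (operand is 0)
(p4 & p1) = min(0.1, 0.2) = 0.1
(~~p1 -> (p4 & p1)): 1 > 0.1, so result = 0.1
(~(((p4 & p1) & (p1 & ~p1)) & (~~p1 | ~p1)) & (~~p1 -> (p4 & p1))) = min(1, 0.1) = 0.1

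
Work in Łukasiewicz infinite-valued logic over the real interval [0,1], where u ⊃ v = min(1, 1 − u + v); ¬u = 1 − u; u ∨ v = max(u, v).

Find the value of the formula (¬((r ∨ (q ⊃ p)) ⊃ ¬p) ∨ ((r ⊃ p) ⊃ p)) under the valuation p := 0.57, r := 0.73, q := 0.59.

0.73

(q ⊃ p): min(1, 1 − 0.59 + 0.57) = 0.98
(r ∨ (q ⊃ p)) = max(0.73, 0.98) = 0.98
¬p: Łukasiewicz ¬ gives 1 − 0.57 = 0.43
((r ∨ (q ⊃ p)) ⊃ ¬p): min(1, 1 − 0.98 + 0.43) = 0.45
¬((r ∨ (q ⊃ p)) ⊃ ¬p): Łukasiewicz ¬ gives 1 − 0.45 = 0.55
(r ⊃ p): min(1, 1 − 0.73 + 0.57) = 0.84
((r ⊃ p) ⊃ p): min(1, 1 − 0.84 + 0.57) = 0.73
(¬((r ∨ (q ⊃ p)) ⊃ ¬p) ∨ ((r ⊃ p) ⊃ p)) = max(0.55, 0.73) = 0.73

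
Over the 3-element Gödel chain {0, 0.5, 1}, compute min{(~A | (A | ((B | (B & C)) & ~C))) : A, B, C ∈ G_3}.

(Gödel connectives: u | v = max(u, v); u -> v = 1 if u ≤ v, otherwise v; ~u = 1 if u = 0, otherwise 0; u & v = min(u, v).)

The minimum is attained at A = 0.5, B = 0, C = 0:
  ~A: Gödel ¬ of 0.5 = 0 (operand ≠ 0)
  (B & C) = min(0, 0) = 0
  (B | (B & C)) = max(0, 0) = 0
  ~C: Gödel ¬ of 0 = 1 (operand is 0)
  ((B | (B & C)) & ~C) = min(0, 1) = 0
  (A | ((B | (B & C)) & ~C)) = max(0.5, 0) = 0.5
  (~A | (A | ((B | (B & C)) & ~C))) = max(0, 0.5) = 0.5
Checking all 27 assignments confirms none give a value below 0.50.

0.50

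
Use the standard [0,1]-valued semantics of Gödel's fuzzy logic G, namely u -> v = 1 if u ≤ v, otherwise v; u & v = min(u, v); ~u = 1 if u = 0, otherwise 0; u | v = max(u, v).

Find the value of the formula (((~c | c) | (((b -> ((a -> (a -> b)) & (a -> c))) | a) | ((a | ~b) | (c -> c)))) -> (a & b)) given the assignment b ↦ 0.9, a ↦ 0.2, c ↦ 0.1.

~c: Gödel ¬ of 0.1 = 0 (operand ≠ 0)
(~c | c) = max(0, 0.1) = 0.1
(a -> b): 0.2 ≤ 0.9, so result = 1
(a -> (a -> b)): 0.2 ≤ 1, so result = 1
(a -> c): 0.2 > 0.1, so result = 0.1
((a -> (a -> b)) & (a -> c)) = min(1, 0.1) = 0.1
(b -> ((a -> (a -> b)) & (a -> c))): 0.9 > 0.1, so result = 0.1
((b -> ((a -> (a -> b)) & (a -> c))) | a) = max(0.1, 0.2) = 0.2
~b: Gödel ¬ of 0.9 = 0 (operand ≠ 0)
(a | ~b) = max(0.2, 0) = 0.2
(c -> c): 0.1 ≤ 0.1, so result = 1
((a | ~b) | (c -> c)) = max(0.2, 1) = 1
(((b -> ((a -> (a -> b)) & (a -> c))) | a) | ((a | ~b) | (c -> c))) = max(0.2, 1) = 1
((~c | c) | (((b -> ((a -> (a -> b)) & (a -> c))) | a) | ((a | ~b) | (c -> c)))) = max(0.1, 1) = 1
(a & b) = min(0.2, 0.9) = 0.2
(((~c | c) | (((b -> ((a -> (a -> b)) & (a -> c))) | a) | ((a | ~b) | (c -> c)))) -> (a & b)): 1 > 0.2, so result = 0.2

0.20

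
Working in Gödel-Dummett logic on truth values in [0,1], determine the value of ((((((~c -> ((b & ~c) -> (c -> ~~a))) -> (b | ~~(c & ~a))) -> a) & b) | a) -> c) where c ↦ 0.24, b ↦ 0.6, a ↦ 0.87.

0.24

~c: Gödel ¬ of 0.24 = 0 (operand ≠ 0)
~c: Gödel ¬ of 0.24 = 0 (operand ≠ 0)
(b & ~c) = min(0.6, 0) = 0
~a: Gödel ¬ of 0.87 = 0 (operand ≠ 0)
~~a: Gödel ¬ of 0 = 1 (operand is 0)
(c -> ~~a): 0.24 ≤ 1, so result = 1
((b & ~c) -> (c -> ~~a)): 0 ≤ 1, so result = 1
(~c -> ((b & ~c) -> (c -> ~~a))): 0 ≤ 1, so result = 1
~a: Gödel ¬ of 0.87 = 0 (operand ≠ 0)
(c & ~a) = min(0.24, 0) = 0
~(c & ~a): Gödel ¬ of 0 = 1 (operand is 0)
~~(c & ~a): Gödel ¬ of 1 = 0 (operand ≠ 0)
(b | ~~(c & ~a)) = max(0.6, 0) = 0.6
((~c -> ((b & ~c) -> (c -> ~~a))) -> (b | ~~(c & ~a))): 1 > 0.6, so result = 0.6
(((~c -> ((b & ~c) -> (c -> ~~a))) -> (b | ~~(c & ~a))) -> a): 0.6 ≤ 0.87, so result = 1
((((~c -> ((b & ~c) -> (c -> ~~a))) -> (b | ~~(c & ~a))) -> a) & b) = min(1, 0.6) = 0.6
(((((~c -> ((b & ~c) -> (c -> ~~a))) -> (b | ~~(c & ~a))) -> a) & b) | a) = max(0.6, 0.87) = 0.87
((((((~c -> ((b & ~c) -> (c -> ~~a))) -> (b | ~~(c & ~a))) -> a) & b) | a) -> c): 0.87 > 0.24, so result = 0.24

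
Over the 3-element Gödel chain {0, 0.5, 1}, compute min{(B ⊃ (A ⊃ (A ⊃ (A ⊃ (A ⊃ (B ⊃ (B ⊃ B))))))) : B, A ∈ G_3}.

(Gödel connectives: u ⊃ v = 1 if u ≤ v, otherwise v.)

Every assignment gives 1. For instance at B = 0, A = 0:
  (B ⊃ B): 0 ≤ 0, so result = 1
  (B ⊃ (B ⊃ B)): 0 ≤ 1, so result = 1
  (A ⊃ (B ⊃ (B ⊃ B))): 0 ≤ 1, so result = 1
  (A ⊃ (A ⊃ (B ⊃ (B ⊃ B)))): 0 ≤ 1, so result = 1
  (A ⊃ (A ⊃ (A ⊃ (B ⊃ (B ⊃ B))))): 0 ≤ 1, so result = 1
  (A ⊃ (A ⊃ (A ⊃ (A ⊃ (B ⊃ (B ⊃ B)))))): 0 ≤ 1, so result = 1
  (B ⊃ (A ⊃ (A ⊃ (A ⊃ (A ⊃ (B ⊃ (B ⊃ B))))))): 0 ≤ 1, so result = 1
All 9 assignments give value 1 — the formula is a G_3-tautology.

1.00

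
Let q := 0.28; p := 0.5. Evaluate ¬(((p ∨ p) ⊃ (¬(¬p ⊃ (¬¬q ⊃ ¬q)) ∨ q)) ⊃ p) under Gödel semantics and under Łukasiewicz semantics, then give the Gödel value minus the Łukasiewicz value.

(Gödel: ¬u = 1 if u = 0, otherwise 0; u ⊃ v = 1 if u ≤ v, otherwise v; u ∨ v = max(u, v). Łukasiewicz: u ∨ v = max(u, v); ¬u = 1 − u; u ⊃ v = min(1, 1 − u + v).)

Gödel evaluation:
  (p ∨ p) = max(0.5, 0.5) = 0.5
  ¬p: Gödel ¬ of 0.5 = 0 (operand ≠ 0)
  ¬q: Gödel ¬ of 0.28 = 0 (operand ≠ 0)
  ¬¬q: Gödel ¬ of 0 = 1 (operand is 0)
  ¬q: Gödel ¬ of 0.28 = 0 (operand ≠ 0)
  (¬¬q ⊃ ¬q): 1 > 0, so result = 0
  (¬p ⊃ (¬¬q ⊃ ¬q)): 0 ≤ 0, so result = 1
  ¬(¬p ⊃ (¬¬q ⊃ ¬q)): Gödel ¬ of 1 = 0 (operand ≠ 0)
  (¬(¬p ⊃ (¬¬q ⊃ ¬q)) ∨ q) = max(0, 0.28) = 0.28
  ((p ∨ p) ⊃ (¬(¬p ⊃ (¬¬q ⊃ ¬q)) ∨ q)): 0.5 > 0.28, so result = 0.28
  (((p ∨ p) ⊃ (¬(¬p ⊃ (¬¬q ⊃ ¬q)) ∨ q)) ⊃ p): 0.28 ≤ 0.5, so result = 1
  ¬(((p ∨ p) ⊃ (¬(¬p ⊃ (¬¬q ⊃ ¬q)) ∨ q)) ⊃ p): Gödel ¬ of 1 = 0 (operand ≠ 0)
  Gödel value = 0
Łukasiewicz evaluation:
  (p ∨ p) = max(0.5, 0.5) = 0.5
  ¬p: Łukasiewicz ¬ gives 1 − 0.5 = 0.5
  ¬q: Łukasiewicz ¬ gives 1 − 0.28 = 0.72
  ¬¬q: Łukasiewicz ¬ gives 1 − 0.72 = 0.28
  ¬q: Łukasiewicz ¬ gives 1 − 0.28 = 0.72
  (¬¬q ⊃ ¬q): min(1, 1 − 0.28 + 0.72) = 1
  (¬p ⊃ (¬¬q ⊃ ¬q)): min(1, 1 − 0.5 + 1) = 1
  ¬(¬p ⊃ (¬¬q ⊃ ¬q)): Łukasiewicz ¬ gives 1 − 1 = 0
  (¬(¬p ⊃ (¬¬q ⊃ ¬q)) ∨ q) = max(0, 0.28) = 0.28
  ((p ∨ p) ⊃ (¬(¬p ⊃ (¬¬q ⊃ ¬q)) ∨ q)): min(1, 1 − 0.5 + 0.28) = 0.78
  (((p ∨ p) ⊃ (¬(¬p ⊃ (¬¬q ⊃ ¬q)) ∨ q)) ⊃ p): min(1, 1 − 0.78 + 0.5) = 0.72
  ¬(((p ∨ p) ⊃ (¬(¬p ⊃ (¬¬q ⊃ ¬q)) ∨ q)) ⊃ p): Łukasiewicz ¬ gives 1 − 0.72 = 0.28
  Łukasiewicz value = 0.28
Difference: 0 − 0.28 = -0.28

-0.28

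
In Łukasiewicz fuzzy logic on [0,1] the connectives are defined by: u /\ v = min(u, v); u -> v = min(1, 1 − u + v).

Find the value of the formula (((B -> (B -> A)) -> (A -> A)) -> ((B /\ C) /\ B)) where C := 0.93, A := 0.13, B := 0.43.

(B -> A): min(1, 1 − 0.43 + 0.13) = 0.7
(B -> (B -> A)): min(1, 1 − 0.43 + 0.7) = 1
(A -> A): min(1, 1 − 0.13 + 0.13) = 1
((B -> (B -> A)) -> (A -> A)): min(1, 1 − 1 + 1) = 1
(B /\ C) = min(0.43, 0.93) = 0.43
((B /\ C) /\ B) = min(0.43, 0.43) = 0.43
(((B -> (B -> A)) -> (A -> A)) -> ((B /\ C) /\ B)): min(1, 1 − 1 + 0.43) = 0.43

0.43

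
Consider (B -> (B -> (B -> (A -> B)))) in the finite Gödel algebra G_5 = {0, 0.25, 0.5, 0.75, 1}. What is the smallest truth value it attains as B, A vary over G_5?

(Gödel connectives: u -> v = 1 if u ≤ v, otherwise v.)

Every assignment gives 1. For instance at B = 0, A = 0:
  (A -> B): 0 ≤ 0, so result = 1
  (B -> (A -> B)): 0 ≤ 1, so result = 1
  (B -> (B -> (A -> B))): 0 ≤ 1, so result = 1
  (B -> (B -> (B -> (A -> B)))): 0 ≤ 1, so result = 1
All 25 assignments give value 1 — the formula is a G_5-tautology.

1.00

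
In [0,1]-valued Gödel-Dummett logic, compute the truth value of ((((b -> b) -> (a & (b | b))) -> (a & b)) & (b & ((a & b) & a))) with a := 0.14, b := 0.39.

(b -> b): 0.39 ≤ 0.39, so result = 1
(b | b) = max(0.39, 0.39) = 0.39
(a & (b | b)) = min(0.14, 0.39) = 0.14
((b -> b) -> (a & (b | b))): 1 > 0.14, so result = 0.14
(a & b) = min(0.14, 0.39) = 0.14
(((b -> b) -> (a & (b | b))) -> (a & b)): 0.14 ≤ 0.14, so result = 1
(a & b) = min(0.14, 0.39) = 0.14
((a & b) & a) = min(0.14, 0.14) = 0.14
(b & ((a & b) & a)) = min(0.39, 0.14) = 0.14
((((b -> b) -> (a & (b | b))) -> (a & b)) & (b & ((a & b) & a))) = min(1, 0.14) = 0.14

0.14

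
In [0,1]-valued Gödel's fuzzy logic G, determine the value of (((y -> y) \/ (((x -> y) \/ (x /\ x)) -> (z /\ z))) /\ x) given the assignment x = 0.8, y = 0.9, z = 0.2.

0.80

(y -> y): 0.9 ≤ 0.9, so result = 1
(x -> y): 0.8 ≤ 0.9, so result = 1
(x /\ x) = min(0.8, 0.8) = 0.8
((x -> y) \/ (x /\ x)) = max(1, 0.8) = 1
(z /\ z) = min(0.2, 0.2) = 0.2
(((x -> y) \/ (x /\ x)) -> (z /\ z)): 1 > 0.2, so result = 0.2
((y -> y) \/ (((x -> y) \/ (x /\ x)) -> (z /\ z))) = max(1, 0.2) = 1
(((y -> y) \/ (((x -> y) \/ (x /\ x)) -> (z /\ z))) /\ x) = min(1, 0.8) = 0.8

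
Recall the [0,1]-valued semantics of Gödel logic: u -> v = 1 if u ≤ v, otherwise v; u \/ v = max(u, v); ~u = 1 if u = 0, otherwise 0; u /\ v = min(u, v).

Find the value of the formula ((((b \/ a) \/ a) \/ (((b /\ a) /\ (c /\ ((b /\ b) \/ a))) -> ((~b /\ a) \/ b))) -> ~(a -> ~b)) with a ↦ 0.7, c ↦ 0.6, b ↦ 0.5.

(b \/ a) = max(0.5, 0.7) = 0.7
((b \/ a) \/ a) = max(0.7, 0.7) = 0.7
(b /\ a) = min(0.5, 0.7) = 0.5
(b /\ b) = min(0.5, 0.5) = 0.5
((b /\ b) \/ a) = max(0.5, 0.7) = 0.7
(c /\ ((b /\ b) \/ a)) = min(0.6, 0.7) = 0.6
((b /\ a) /\ (c /\ ((b /\ b) \/ a))) = min(0.5, 0.6) = 0.5
~b: Gödel ¬ of 0.5 = 0 (operand ≠ 0)
(~b /\ a) = min(0, 0.7) = 0
((~b /\ a) \/ b) = max(0, 0.5) = 0.5
(((b /\ a) /\ (c /\ ((b /\ b) \/ a))) -> ((~b /\ a) \/ b)): 0.5 ≤ 0.5, so result = 1
(((b \/ a) \/ a) \/ (((b /\ a) /\ (c /\ ((b /\ b) \/ a))) -> ((~b /\ a) \/ b))) = max(0.7, 1) = 1
~b: Gödel ¬ of 0.5 = 0 (operand ≠ 0)
(a -> ~b): 0.7 > 0, so result = 0
~(a -> ~b): Gödel ¬ of 0 = 1 (operand is 0)
((((b \/ a) \/ a) \/ (((b /\ a) /\ (c /\ ((b /\ b) \/ a))) -> ((~b /\ a) \/ b))) -> ~(a -> ~b)): 1 ≤ 1, so result = 1

1.00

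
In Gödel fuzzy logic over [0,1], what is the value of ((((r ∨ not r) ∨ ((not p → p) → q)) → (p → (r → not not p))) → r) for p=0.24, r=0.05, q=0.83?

0.05

not r: Gödel ¬ of 0.05 = 0 (operand ≠ 0)
(r ∨ not r) = max(0.05, 0) = 0.05
not p: Gödel ¬ of 0.24 = 0 (operand ≠ 0)
(not p → p): 0 ≤ 0.24, so result = 1
((not p → p) → q): 1 > 0.83, so result = 0.83
((r ∨ not r) ∨ ((not p → p) → q)) = max(0.05, 0.83) = 0.83
not p: Gödel ¬ of 0.24 = 0 (operand ≠ 0)
not not p: Gödel ¬ of 0 = 1 (operand is 0)
(r → not not p): 0.05 ≤ 1, so result = 1
(p → (r → not not p)): 0.24 ≤ 1, so result = 1
(((r ∨ not r) ∨ ((not p → p) → q)) → (p → (r → not not p))): 0.83 ≤ 1, so result = 1
((((r ∨ not r) ∨ ((not p → p) → q)) → (p → (r → not not p))) → r): 1 > 0.05, so result = 0.05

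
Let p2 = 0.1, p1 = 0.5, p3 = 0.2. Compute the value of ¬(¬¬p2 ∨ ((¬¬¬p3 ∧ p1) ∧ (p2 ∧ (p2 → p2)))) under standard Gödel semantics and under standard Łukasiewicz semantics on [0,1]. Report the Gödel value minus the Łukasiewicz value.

-0.90

Gödel evaluation:
  ¬p2: Gödel ¬ of 0.1 = 0 (operand ≠ 0)
  ¬¬p2: Gödel ¬ of 0 = 1 (operand is 0)
  ¬p3: Gödel ¬ of 0.2 = 0 (operand ≠ 0)
  ¬¬p3: Gödel ¬ of 0 = 1 (operand is 0)
  ¬¬¬p3: Gödel ¬ of 1 = 0 (operand ≠ 0)
  (¬¬¬p3 ∧ p1) = min(0, 0.5) = 0
  (p2 → p2): 0.1 ≤ 0.1, so result = 1
  (p2 ∧ (p2 → p2)) = min(0.1, 1) = 0.1
  ((¬¬¬p3 ∧ p1) ∧ (p2 ∧ (p2 → p2))) = min(0, 0.1) = 0
  (¬¬p2 ∨ ((¬¬¬p3 ∧ p1) ∧ (p2 ∧ (p2 → p2)))) = max(1, 0) = 1
  ¬(¬¬p2 ∨ ((¬¬¬p3 ∧ p1) ∧ (p2 ∧ (p2 → p2)))): Gödel ¬ of 1 = 0 (operand ≠ 0)
  Gödel value = 0
Łukasiewicz evaluation:
  ¬p2: Łukasiewicz ¬ gives 1 − 0.1 = 0.9
  ¬¬p2: Łukasiewicz ¬ gives 1 − 0.9 = 0.1
  ¬p3: Łukasiewicz ¬ gives 1 − 0.2 = 0.8
  ¬¬p3: Łukasiewicz ¬ gives 1 − 0.8 = 0.2
  ¬¬¬p3: Łukasiewicz ¬ gives 1 − 0.2 = 0.8
  (¬¬¬p3 ∧ p1) = min(0.8, 0.5) = 0.5
  (p2 → p2): min(1, 1 − 0.1 + 0.1) = 1
  (p2 ∧ (p2 → p2)) = min(0.1, 1) = 0.1
  ((¬¬¬p3 ∧ p1) ∧ (p2 ∧ (p2 → p2))) = min(0.5, 0.1) = 0.1
  (¬¬p2 ∨ ((¬¬¬p3 ∧ p1) ∧ (p2 ∧ (p2 → p2)))) = max(0.1, 0.1) = 0.1
  ¬(¬¬p2 ∨ ((¬¬¬p3 ∧ p1) ∧ (p2 ∧ (p2 → p2)))): Łukasiewicz ¬ gives 1 − 0.1 = 0.9
  Łukasiewicz value = 0.9
Difference: 0 − 0.9 = -0.90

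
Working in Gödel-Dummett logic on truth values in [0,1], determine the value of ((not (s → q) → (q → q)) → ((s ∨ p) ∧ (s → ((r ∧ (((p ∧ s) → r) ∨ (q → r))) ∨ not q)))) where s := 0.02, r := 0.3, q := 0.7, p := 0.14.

(s → q): 0.02 ≤ 0.7, so result = 1
not (s → q): Gödel ¬ of 1 = 0 (operand ≠ 0)
(q → q): 0.7 ≤ 0.7, so result = 1
(not (s → q) → (q → q)): 0 ≤ 1, so result = 1
(s ∨ p) = max(0.02, 0.14) = 0.14
(p ∧ s) = min(0.14, 0.02) = 0.02
((p ∧ s) → r): 0.02 ≤ 0.3, so result = 1
(q → r): 0.7 > 0.3, so result = 0.3
(((p ∧ s) → r) ∨ (q → r)) = max(1, 0.3) = 1
(r ∧ (((p ∧ s) → r) ∨ (q → r))) = min(0.3, 1) = 0.3
not q: Gödel ¬ of 0.7 = 0 (operand ≠ 0)
((r ∧ (((p ∧ s) → r) ∨ (q → r))) ∨ not q) = max(0.3, 0) = 0.3
(s → ((r ∧ (((p ∧ s) → r) ∨ (q → r))) ∨ not q)): 0.02 ≤ 0.3, so result = 1
((s ∨ p) ∧ (s → ((r ∧ (((p ∧ s) → r) ∨ (q → r))) ∨ not q))) = min(0.14, 1) = 0.14
((not (s → q) → (q → q)) → ((s ∨ p) ∧ (s → ((r ∧ (((p ∧ s) → r) ∨ (q → r))) ∨ not q)))): 1 > 0.14, so result = 0.14

0.14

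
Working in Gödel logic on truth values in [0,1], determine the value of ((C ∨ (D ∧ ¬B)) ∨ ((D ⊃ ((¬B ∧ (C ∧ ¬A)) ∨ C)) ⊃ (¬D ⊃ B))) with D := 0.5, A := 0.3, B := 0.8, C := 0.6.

¬B: Gödel ¬ of 0.8 = 0 (operand ≠ 0)
(D ∧ ¬B) = min(0.5, 0) = 0
(C ∨ (D ∧ ¬B)) = max(0.6, 0) = 0.6
¬B: Gödel ¬ of 0.8 = 0 (operand ≠ 0)
¬A: Gödel ¬ of 0.3 = 0 (operand ≠ 0)
(C ∧ ¬A) = min(0.6, 0) = 0
(¬B ∧ (C ∧ ¬A)) = min(0, 0) = 0
((¬B ∧ (C ∧ ¬A)) ∨ C) = max(0, 0.6) = 0.6
(D ⊃ ((¬B ∧ (C ∧ ¬A)) ∨ C)): 0.5 ≤ 0.6, so result = 1
¬D: Gödel ¬ of 0.5 = 0 (operand ≠ 0)
(¬D ⊃ B): 0 ≤ 0.8, so result = 1
((D ⊃ ((¬B ∧ (C ∧ ¬A)) ∨ C)) ⊃ (¬D ⊃ B)): 1 ≤ 1, so result = 1
((C ∨ (D ∧ ¬B)) ∨ ((D ⊃ ((¬B ∧ (C ∧ ¬A)) ∨ C)) ⊃ (¬D ⊃ B))) = max(0.6, 1) = 1

1.00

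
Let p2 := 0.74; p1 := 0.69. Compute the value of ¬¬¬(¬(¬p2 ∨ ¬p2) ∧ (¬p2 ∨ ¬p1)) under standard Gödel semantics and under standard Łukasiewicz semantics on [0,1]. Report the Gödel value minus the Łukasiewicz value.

0.31

Gödel evaluation:
  ¬p2: Gödel ¬ of 0.74 = 0 (operand ≠ 0)
  ¬p2: Gödel ¬ of 0.74 = 0 (operand ≠ 0)
  (¬p2 ∨ ¬p2) = max(0, 0) = 0
  ¬(¬p2 ∨ ¬p2): Gödel ¬ of 0 = 1 (operand is 0)
  ¬p2: Gödel ¬ of 0.74 = 0 (operand ≠ 0)
  ¬p1: Gödel ¬ of 0.69 = 0 (operand ≠ 0)
  (¬p2 ∨ ¬p1) = max(0, 0) = 0
  (¬(¬p2 ∨ ¬p2) ∧ (¬p2 ∨ ¬p1)) = min(1, 0) = 0
  ¬(¬(¬p2 ∨ ¬p2) ∧ (¬p2 ∨ ¬p1)): Gödel ¬ of 0 = 1 (operand is 0)
  ¬¬(¬(¬p2 ∨ ¬p2) ∧ (¬p2 ∨ ¬p1)): Gödel ¬ of 1 = 0 (operand ≠ 0)
  ¬¬¬(¬(¬p2 ∨ ¬p2) ∧ (¬p2 ∨ ¬p1)): Gödel ¬ of 0 = 1 (operand is 0)
  Gödel value = 1
Łukasiewicz evaluation:
  ¬p2: Łukasiewicz ¬ gives 1 − 0.74 = 0.26
  ¬p2: Łukasiewicz ¬ gives 1 − 0.74 = 0.26
  (¬p2 ∨ ¬p2) = max(0.26, 0.26) = 0.26
  ¬(¬p2 ∨ ¬p2): Łukasiewicz ¬ gives 1 − 0.26 = 0.74
  ¬p2: Łukasiewicz ¬ gives 1 − 0.74 = 0.26
  ¬p1: Łukasiewicz ¬ gives 1 − 0.69 = 0.31
  (¬p2 ∨ ¬p1) = max(0.26, 0.31) = 0.31
  (¬(¬p2 ∨ ¬p2) ∧ (¬p2 ∨ ¬p1)) = min(0.74, 0.31) = 0.31
  ¬(¬(¬p2 ∨ ¬p2) ∧ (¬p2 ∨ ¬p1)): Łukasiewicz ¬ gives 1 − 0.31 = 0.69
  ¬¬(¬(¬p2 ∨ ¬p2) ∧ (¬p2 ∨ ¬p1)): Łukasiewicz ¬ gives 1 − 0.69 = 0.31
  ¬¬¬(¬(¬p2 ∨ ¬p2) ∧ (¬p2 ∨ ¬p1)): Łukasiewicz ¬ gives 1 − 0.31 = 0.69
  Łukasiewicz value = 0.69
Difference: 1 − 0.69 = 0.31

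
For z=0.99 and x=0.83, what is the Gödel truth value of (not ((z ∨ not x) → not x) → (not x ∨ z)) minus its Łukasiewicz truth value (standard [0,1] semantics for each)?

-0.01

Gödel evaluation:
  not x: Gödel ¬ of 0.83 = 0 (operand ≠ 0)
  (z ∨ not x) = max(0.99, 0) = 0.99
  not x: Gödel ¬ of 0.83 = 0 (operand ≠ 0)
  ((z ∨ not x) → not x): 0.99 > 0, so result = 0
  not ((z ∨ not x) → not x): Gödel ¬ of 0 = 1 (operand is 0)
  not x: Gödel ¬ of 0.83 = 0 (operand ≠ 0)
  (not x ∨ z) = max(0, 0.99) = 0.99
  (not ((z ∨ not x) → not x) → (not x ∨ z)): 1 > 0.99, so result = 0.99
  Gödel value = 0.99
Łukasiewicz evaluation:
  not x: Łukasiewicz ¬ gives 1 − 0.83 = 0.17
  (z ∨ not x) = max(0.99, 0.17) = 0.99
  not x: Łukasiewicz ¬ gives 1 − 0.83 = 0.17
  ((z ∨ not x) → not x): min(1, 1 − 0.99 + 0.17) = 0.18
  not ((z ∨ not x) → not x): Łukasiewicz ¬ gives 1 − 0.18 = 0.82
  not x: Łukasiewicz ¬ gives 1 − 0.83 = 0.17
  (not x ∨ z) = max(0.17, 0.99) = 0.99
  (not ((z ∨ not x) → not x) → (not x ∨ z)): min(1, 1 − 0.82 + 0.99) = 1
  Łukasiewicz value = 1
Difference: 0.99 − 1 = -0.01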